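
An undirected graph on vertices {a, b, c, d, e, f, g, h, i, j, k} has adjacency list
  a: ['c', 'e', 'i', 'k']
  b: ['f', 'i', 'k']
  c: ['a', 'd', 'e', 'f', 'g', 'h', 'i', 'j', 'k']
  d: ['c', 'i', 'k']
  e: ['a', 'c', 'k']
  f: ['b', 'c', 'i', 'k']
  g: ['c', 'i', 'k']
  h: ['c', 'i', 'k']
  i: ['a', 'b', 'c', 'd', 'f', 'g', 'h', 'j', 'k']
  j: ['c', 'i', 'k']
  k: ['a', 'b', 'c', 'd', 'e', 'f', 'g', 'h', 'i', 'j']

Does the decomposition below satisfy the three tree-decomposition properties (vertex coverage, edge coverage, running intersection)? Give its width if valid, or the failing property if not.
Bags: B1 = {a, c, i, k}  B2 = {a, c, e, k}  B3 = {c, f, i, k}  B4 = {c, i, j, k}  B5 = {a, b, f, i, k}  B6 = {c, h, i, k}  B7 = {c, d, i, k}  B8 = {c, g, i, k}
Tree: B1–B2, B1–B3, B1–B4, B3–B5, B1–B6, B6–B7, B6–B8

No — bags containing vertex a are not connected in the tree.

A tree decomposition must satisfy three properties: every vertex lies in some bag; for every edge, both endpoints lie together in some bag; and for every vertex, the bags containing it form a connected subtree. Here bags containing vertex a are not connected in the tree, so the decomposition is invalid.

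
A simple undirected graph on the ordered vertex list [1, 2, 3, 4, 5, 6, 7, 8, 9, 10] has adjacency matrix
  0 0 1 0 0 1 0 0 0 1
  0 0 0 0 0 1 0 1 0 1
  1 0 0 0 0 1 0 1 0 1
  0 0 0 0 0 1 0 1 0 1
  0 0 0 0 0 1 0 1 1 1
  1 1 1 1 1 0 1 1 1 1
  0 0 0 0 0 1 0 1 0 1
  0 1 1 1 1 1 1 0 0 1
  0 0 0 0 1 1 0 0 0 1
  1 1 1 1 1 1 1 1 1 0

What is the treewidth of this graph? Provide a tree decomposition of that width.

Treewidth 3.
One such decomposition:
Bags: B1 = {3, 6, 8, 10}  B2 = {6, 7, 8, 10}  B3 = {5, 6, 8, 10}  B4 = {1, 3, 6, 10}  B5 = {5, 6, 9, 10}  B6 = {4, 6, 8, 10}  B7 = {2, 6, 8, 10}
Tree: B1–B2, B1–B3, B1–B4, B3–B5, B1–B6, B3–B7

The largest bag has 4 vertices, giving width 3; this decomposition certifies tw(G) ≤ 3. For the lower bound, the 4 vertices {2, 6, 8, 10} are pairwise adjacent, and any tree decomposition puts a clique entirely inside one bag — forcing width ≥ 3. The upper and lower bounds meet at 3, so that is the treewidth.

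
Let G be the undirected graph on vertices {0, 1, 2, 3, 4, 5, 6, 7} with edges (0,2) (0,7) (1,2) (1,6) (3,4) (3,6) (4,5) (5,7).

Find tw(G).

2

A width-2 tree decomposition is:
Bags: B1 = {3, 4, 5}  B2 = {3, 5, 6}  B3 = {1, 5, 6}  B4 = {1, 2, 5}  B5 = {0, 2, 5}  B6 = {0, 5, 7}
Tree: B1–B2, B2–B3, B3–B4, B4–B5, B5–B6
The largest bag has 3 vertices, giving width 2; this decomposition certifies tw(G) ≤ 2. Since 5–4–3–6–1–2–0–7–5 is a cycle in G, G is not acyclic. Forests are exactly the graphs of treewidth ≤ 1, so tw(G) ≥ 2. Therefore the treewidth is 2.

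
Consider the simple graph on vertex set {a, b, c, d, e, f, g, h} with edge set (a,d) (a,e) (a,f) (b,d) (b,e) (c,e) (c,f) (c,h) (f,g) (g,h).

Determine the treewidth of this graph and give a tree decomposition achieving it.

Treewidth 2.
One optimal decomposition is:
Bags: B1 = {f, g, h}  B2 = {c, f, h}  B3 = {a, c, f}  B4 = {a, c, e}  B5 = {a, d, e}  B6 = {b, d, e}
Tree: B1–B2, B2–B3, B3–B4, B4–B5, B5–B6

Each bag holds 3 vertices, so the decomposition has width 2, which upper-bounds the treewidth. The edges g–h–c–f–g form a cycle, so G is not a tree and its treewidth is at least 2. Combining the bounds, tw(G) = 2.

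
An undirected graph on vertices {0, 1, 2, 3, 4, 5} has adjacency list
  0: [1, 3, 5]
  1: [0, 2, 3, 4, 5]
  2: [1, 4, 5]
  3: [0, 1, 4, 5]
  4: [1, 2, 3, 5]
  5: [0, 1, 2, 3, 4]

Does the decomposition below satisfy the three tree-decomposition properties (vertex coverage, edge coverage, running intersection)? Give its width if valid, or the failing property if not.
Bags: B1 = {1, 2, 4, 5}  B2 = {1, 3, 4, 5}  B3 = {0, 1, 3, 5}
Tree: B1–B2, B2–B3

Vertex coverage: the bags together contain {0, 1, 2, 3, 4, 5}, the full vertex set. Edge coverage: each edge of G has both endpoints in at least one bag. Running intersection: for every vertex, the bags containing it form a connected subtree. All three properties hold, so this is a valid tree decomposition of width max|bag| − 1 = 3, and hence tw(G) ≤ 3.

Yes; width 3.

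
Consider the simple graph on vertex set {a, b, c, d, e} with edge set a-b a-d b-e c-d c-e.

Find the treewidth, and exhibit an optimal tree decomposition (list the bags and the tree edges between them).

Treewidth 2.
One optimal decomposition is:
Bags: B1 = {b, c, e}  B2 = {a, b, c}  B3 = {a, c, d}
Tree: B1–B2, B2–B3

Each bag holds 3 vertices, so the decomposition has width 2, which upper-bounds the treewidth. For the lower bound, G contains the cycle c–e–b–a–d–c, so G is not a forest; only forests have treewidth ≤ 1, hence tw(G) ≥ 2. Therefore the treewidth is 2.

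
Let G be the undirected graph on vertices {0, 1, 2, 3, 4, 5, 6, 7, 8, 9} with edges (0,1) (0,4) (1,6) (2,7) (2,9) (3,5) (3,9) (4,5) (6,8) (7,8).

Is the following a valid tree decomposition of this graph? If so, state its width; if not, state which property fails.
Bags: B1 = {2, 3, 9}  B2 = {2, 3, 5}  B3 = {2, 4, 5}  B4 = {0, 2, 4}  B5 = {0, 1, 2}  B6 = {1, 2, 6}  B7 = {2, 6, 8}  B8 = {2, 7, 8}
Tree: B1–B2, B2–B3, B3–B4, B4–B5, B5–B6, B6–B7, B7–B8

Vertex coverage: the bags together contain {0, 1, 2, 3, 4, 5, 6, 7, 8, 9}, the full vertex set. Edge coverage: each edge of G has both endpoints in at least one bag. Running intersection: for every vertex, the bags containing it form a connected subtree. All three properties hold, so this is a valid tree decomposition of width max|bag| − 1 = 2, and hence tw(G) ≤ 2.

Yes; width 2.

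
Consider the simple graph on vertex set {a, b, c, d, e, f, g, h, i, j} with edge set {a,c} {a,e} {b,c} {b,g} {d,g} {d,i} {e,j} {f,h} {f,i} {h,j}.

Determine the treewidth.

2

A width-2 tree decomposition is:
Bags: B1 = {a, e, j}  B2 = {a, h, j}  B3 = {a, f, h}  B4 = {a, f, i}  B5 = {a, d, i}  B6 = {a, d, g}  B7 = {a, b, g}  B8 = {a, b, c}
Tree: B1–B2, B2–B3, B3–B4, B4–B5, B5–B6, B6–B7, B7–B8
The largest bag has 3 vertices, giving width 2; this decomposition certifies tw(G) ≤ 2. Since a–e–j–h–f–i–d–g–b–c–a is a cycle in G, G is not acyclic. Forests are exactly the graphs of treewidth ≤ 1, so tw(G) ≥ 2. Combining the bounds, tw(G) = 2.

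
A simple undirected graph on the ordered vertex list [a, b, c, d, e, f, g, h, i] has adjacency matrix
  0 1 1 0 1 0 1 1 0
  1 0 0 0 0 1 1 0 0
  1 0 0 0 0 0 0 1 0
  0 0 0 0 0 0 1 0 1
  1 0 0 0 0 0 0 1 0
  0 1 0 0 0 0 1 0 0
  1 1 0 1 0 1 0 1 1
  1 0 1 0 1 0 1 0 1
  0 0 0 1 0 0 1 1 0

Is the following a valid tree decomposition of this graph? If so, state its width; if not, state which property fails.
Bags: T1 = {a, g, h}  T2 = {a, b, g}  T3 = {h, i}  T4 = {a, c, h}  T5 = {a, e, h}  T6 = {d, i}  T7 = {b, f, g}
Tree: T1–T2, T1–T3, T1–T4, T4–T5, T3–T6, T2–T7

A tree decomposition must satisfy three properties: every vertex lies in some bag; for every edge, both endpoints lie together in some bag; and for every vertex, the bags containing it form a connected subtree. Here edge (g,i) lies in no bag, so the decomposition is invalid.

No — edge (g,i) lies in no bag.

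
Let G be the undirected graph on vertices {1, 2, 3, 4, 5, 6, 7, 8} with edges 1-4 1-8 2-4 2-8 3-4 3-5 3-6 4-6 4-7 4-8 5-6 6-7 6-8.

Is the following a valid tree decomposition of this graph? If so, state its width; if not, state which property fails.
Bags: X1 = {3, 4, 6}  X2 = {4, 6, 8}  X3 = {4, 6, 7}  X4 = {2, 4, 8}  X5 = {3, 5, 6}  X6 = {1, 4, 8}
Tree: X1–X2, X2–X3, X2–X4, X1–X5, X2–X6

Checking the three conditions: (i) the bags cover all of {1, 2, 3, 4, 5, 6, 7, 8}; (ii) for each edge, some bag contains both endpoints; (iii) the bags containing any fixed vertex form a subtree. All hold, so the decomposition is valid with width 3 − 1 = 2.

Yes; width 2.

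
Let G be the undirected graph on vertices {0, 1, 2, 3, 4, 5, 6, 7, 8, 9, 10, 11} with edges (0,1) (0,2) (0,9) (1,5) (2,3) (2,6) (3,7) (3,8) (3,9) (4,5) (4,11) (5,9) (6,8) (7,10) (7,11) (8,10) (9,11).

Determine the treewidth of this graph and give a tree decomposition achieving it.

Treewidth 3.
One such decomposition:
Bags: B1 = {0, 1, 4, 5}  B2 = {0, 4, 5, 9}  B3 = {0, 4, 9, 11}  B4 = {0, 2, 9, 11}  B5 = {2, 3, 9, 11}  B6 = {2, 3, 7, 11}  B7 = {2, 3, 6, 7}  B8 = {3, 6, 7, 8}  B9 = {6, 7, 8, 10}
Tree: B1–B2, B2–B3, B3–B4, B4–B5, B5–B6, B6–B7, B7–B8, B8–B9

Each bag holds 4 vertices, so the decomposition has width 3, which upper-bounds the treewidth. For the lower bound: the 4 vertex sets {1,4,5}, {0}, {9}, {2,3,7,11} are disjoint, each induces a connected subgraph, and every pair is joined by at least one edge of G. Contracting each set to a single vertex therefore yields K_{4} as a minor, and since treewidth is minor-monotone, tw(G) ≥ tw(K_{4}) = 3. Therefore the treewidth is 3.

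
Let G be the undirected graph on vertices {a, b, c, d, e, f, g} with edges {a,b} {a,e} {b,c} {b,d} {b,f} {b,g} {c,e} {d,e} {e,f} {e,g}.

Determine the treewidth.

A width-2 tree decomposition is:
Bags: B1 = {b, d, e}  B2 = {b, e, g}  B3 = {b, c, e}  B4 = {a, b, e}  B5 = {b, e, f}
Tree: B1–B2, B2–B3, B3–B4, B4–B5
Every bag has size at most 3, so the width is 3 − 1 = 2 and tw(G) ≤ 2. For the lower bound, G contains the cycle b–d–e–g–b, so G is not a forest; only forests have treewidth ≤ 1, hence tw(G) ≥ 2. Therefore the treewidth is 2.

2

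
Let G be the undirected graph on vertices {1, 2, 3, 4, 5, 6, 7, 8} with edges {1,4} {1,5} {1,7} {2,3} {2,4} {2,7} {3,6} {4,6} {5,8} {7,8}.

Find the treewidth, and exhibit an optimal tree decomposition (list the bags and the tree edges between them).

The largest bag has 3 vertices, giving width 2; this decomposition certifies tw(G) ≤ 2. The edges 8–5–1–7–8 form a cycle, so G is not a tree and its treewidth is at least 2. Hence tw(G) = 2 exactly.

Treewidth 2.
One optimal decomposition is:
Bags: B1 = {5, 7, 8}  B2 = {1, 5, 7}  B3 = {1, 2, 7}  B4 = {1, 2, 4}  B5 = {2, 3, 4}  B6 = {3, 4, 6}
Tree: B1–B2, B2–B3, B3–B4, B4–B5, B5–B6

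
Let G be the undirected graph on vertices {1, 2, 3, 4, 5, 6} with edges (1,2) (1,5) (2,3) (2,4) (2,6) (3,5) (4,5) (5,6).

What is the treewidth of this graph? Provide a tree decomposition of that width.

Every bag has size at most 3, so the width is 3 − 1 = 2 and tw(G) ≤ 2. The edges 3–5–6–2–3 form a cycle, so G is not a tree and its treewidth is at least 2. Combining the bounds, tw(G) = 2.

Treewidth 2.
One such decomposition:
Bags: B1 = {2, 3, 5}  B2 = {2, 5, 6}  B3 = {1, 2, 5}  B4 = {2, 4, 5}
Tree: B1–B2, B2–B3, B3–B4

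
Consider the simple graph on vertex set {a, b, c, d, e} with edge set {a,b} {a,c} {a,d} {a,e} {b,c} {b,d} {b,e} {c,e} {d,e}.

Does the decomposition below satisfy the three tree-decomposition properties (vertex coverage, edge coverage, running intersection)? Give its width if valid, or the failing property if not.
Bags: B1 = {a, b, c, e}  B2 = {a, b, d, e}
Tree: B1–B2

Yes; width 3.

Checking the three conditions: (i) the bags cover all of {a, b, c, d, e}; (ii) for each edge, some bag contains both endpoints; (iii) the bags containing any fixed vertex form a subtree. All hold, so the decomposition is valid with width 4 − 1 = 3.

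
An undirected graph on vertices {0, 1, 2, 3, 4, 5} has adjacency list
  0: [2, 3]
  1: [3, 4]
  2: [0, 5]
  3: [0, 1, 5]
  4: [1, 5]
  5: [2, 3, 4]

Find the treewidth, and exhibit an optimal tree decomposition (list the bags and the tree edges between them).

Treewidth 2.
Bags: B1 = {1, 4, 5}  B2 = {1, 3, 5}  B3 = {2, 3, 5}  B4 = {0, 2, 3}
Tree: B1–B2, B2–B3, B3–B4

Every bag has size at most 3, so the width is 3 − 1 = 2 and tw(G) ≤ 2. For the lower bound, G contains the cycle 4–1–3–5–4, so G is not a forest; only forests have treewidth ≤ 1, hence tw(G) ≥ 2. Therefore the treewidth is 2.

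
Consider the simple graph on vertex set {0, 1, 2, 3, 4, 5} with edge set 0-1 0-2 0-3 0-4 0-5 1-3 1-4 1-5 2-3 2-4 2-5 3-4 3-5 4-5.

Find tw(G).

A width-4 tree decomposition is:
Bags: B1 = {0, 1, 3, 4, 5}  B2 = {0, 2, 3, 4, 5}
Tree: B1–B2
Each bag holds 5 vertices, so the decomposition has width 4, which upper-bounds the treewidth. On the other hand G contains the 5-clique {0, 1, 3, 4, 5}. A clique must lie in a single bag of any decomposition, so no decomposition can have width below 4. Combining the bounds, tw(G) = 4.

4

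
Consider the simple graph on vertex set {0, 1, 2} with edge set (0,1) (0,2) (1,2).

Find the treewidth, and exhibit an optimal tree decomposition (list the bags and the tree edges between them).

A single bag containing all 3 vertices is trivially a valid decomposition of width 2. For the lower bound, the 3 vertices {0, 1, 2} are pairwise adjacent, and any tree decomposition puts a clique entirely inside one bag — forcing width ≥ 2. Hence tw(G) = 2 exactly.

Treewidth 2.
One optimal decomposition is:
Bags: B1 = {0, 1, 2}
Tree: (single bag)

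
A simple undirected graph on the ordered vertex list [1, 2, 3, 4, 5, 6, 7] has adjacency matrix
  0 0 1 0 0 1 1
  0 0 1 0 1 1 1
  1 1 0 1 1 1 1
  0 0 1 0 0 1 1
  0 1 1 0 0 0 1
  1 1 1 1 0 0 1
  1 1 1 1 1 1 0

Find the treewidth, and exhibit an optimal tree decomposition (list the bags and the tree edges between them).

Treewidth 3.
One such decomposition:
Bags: B1 = {2, 3, 6, 7}  B2 = {1, 3, 6, 7}  B3 = {3, 4, 6, 7}  B4 = {2, 3, 5, 7}
Tree: B1–B2, B2–B3, B1–B4

The largest bag has 4 vertices, giving width 3; this decomposition certifies tw(G) ≤ 3. On the other hand G contains the 4-clique {2, 3, 5, 7}. A clique must lie in a single bag of any decomposition, so no decomposition can have width below 3. Therefore the treewidth is 3.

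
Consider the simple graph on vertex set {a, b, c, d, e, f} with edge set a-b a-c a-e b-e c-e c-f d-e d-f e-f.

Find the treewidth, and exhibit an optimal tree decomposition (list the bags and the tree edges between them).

Treewidth 2.
One optimal decomposition is:
Bags: B1 = {a, c, e}  B2 = {c, e, f}  B3 = {a, b, e}  B4 = {d, e, f}
Tree: B1–B2, B1–B3, B2–B4

Every bag has size at most 3, so the width is 3 − 1 = 2 and tw(G) ≤ 2. On the other hand G contains the 3-clique {a, c, e}. A clique must lie in a single bag of any decomposition, so no decomposition can have width below 2. The upper and lower bounds meet at 2, so that is the treewidth.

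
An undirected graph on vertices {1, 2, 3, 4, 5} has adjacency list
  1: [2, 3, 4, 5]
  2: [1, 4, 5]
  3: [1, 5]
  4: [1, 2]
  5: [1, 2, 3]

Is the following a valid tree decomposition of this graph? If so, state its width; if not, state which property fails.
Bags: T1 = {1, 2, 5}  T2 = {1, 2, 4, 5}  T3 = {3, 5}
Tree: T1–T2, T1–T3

No — edge (1,3) lies in no bag.

A tree decomposition must satisfy three properties: every vertex lies in some bag; for every edge, both endpoints lie together in some bag; and for every vertex, the bags containing it form a connected subtree. Here edge (1,3) lies in no bag, so the decomposition is invalid.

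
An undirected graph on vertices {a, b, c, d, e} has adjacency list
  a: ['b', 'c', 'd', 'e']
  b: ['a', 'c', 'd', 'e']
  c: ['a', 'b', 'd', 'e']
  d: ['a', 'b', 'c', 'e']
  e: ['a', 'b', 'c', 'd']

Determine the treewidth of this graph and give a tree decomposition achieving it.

A single bag containing all 5 vertices is trivially a valid decomposition of width 4. On the other hand G contains the 5-clique {a, b, c, d, e}. A clique must lie in a single bag of any decomposition, so no decomposition can have width below 4. Therefore the treewidth is 4.

Treewidth 4.
One such decomposition:
Bags: B1 = {a, b, c, d, e}
Tree: (single bag)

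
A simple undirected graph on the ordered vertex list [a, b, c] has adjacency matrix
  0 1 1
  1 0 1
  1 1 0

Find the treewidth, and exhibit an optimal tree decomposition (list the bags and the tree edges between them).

Treewidth 2.
One such decomposition:
Bags: B1 = {a, b, c}
Tree: (single bag)

With just one bag of size 3, the width is 3 − 1 = 2, so tw(G) ≤ 2. For the lower bound, the 3 vertices {a, b, c} are pairwise adjacent, and any tree decomposition puts a clique entirely inside one bag — forcing width ≥ 2. Combining the bounds, tw(G) = 2.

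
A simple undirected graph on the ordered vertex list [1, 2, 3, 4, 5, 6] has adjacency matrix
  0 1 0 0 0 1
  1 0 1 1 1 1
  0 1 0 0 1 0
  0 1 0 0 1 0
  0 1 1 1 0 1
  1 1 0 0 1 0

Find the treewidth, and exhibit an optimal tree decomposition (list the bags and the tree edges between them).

Every bag has size at most 3, so the width is 3 − 1 = 2 and tw(G) ≤ 2. On the other hand G contains the 3-clique {1, 2, 6}. A clique must lie in a single bag of any decomposition, so no decomposition can have width below 2. Therefore the treewidth is 2.

Treewidth 2.
One optimal decomposition is:
Bags: B1 = {2, 3, 5}  B2 = {2, 5, 6}  B3 = {1, 2, 6}  B4 = {2, 4, 5}
Tree: B1–B2, B2–B3, B2–B4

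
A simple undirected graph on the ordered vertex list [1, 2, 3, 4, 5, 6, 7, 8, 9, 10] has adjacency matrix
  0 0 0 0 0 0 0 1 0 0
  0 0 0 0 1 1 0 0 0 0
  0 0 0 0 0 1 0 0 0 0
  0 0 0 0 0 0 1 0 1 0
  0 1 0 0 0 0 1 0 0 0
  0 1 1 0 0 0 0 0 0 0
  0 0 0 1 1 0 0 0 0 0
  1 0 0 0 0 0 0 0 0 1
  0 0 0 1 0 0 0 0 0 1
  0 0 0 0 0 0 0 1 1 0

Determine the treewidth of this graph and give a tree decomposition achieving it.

Treewidth 1.
One optimal decomposition is:
Bags: B1 = {3, 6}  B2 = {2, 6}  B3 = {2, 5}  B4 = {5, 7}  B5 = {4, 7}  B6 = {4, 9}  B7 = {9, 10}  B8 = {8, 10}  B9 = {1, 8}
Tree: B1–B2, B2–B3, B3–B4, B4–B5, B5–B6, B6–B7, B7–B8, B8–B9

Every bag has size at most 2, so the width is 2 − 1 = 1 and tw(G) ≤ 1. Since G has at least one edge (e.g. 3–6), it is not an edgeless graph, so tw(G) ≥ 1. Combining the bounds, tw(G) = 1.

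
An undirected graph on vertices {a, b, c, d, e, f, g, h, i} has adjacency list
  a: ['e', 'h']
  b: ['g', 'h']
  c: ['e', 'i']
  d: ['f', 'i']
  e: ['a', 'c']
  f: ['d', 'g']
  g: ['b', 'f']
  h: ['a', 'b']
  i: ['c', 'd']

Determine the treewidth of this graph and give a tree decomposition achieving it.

Each bag holds 3 vertices, so the decomposition has width 2, which upper-bounds the treewidth. Since c–i–d–f–g–b–h–a–e–c is a cycle in G, G is not acyclic. Forests are exactly the graphs of treewidth ≤ 1, so tw(G) ≥ 2. Hence tw(G) = 2 exactly.

Treewidth 2.
One optimal decomposition is:
Bags: B1 = {c, d, i}  B2 = {c, d, f}  B3 = {c, f, g}  B4 = {b, c, g}  B5 = {b, c, h}  B6 = {a, c, h}  B7 = {a, c, e}
Tree: B1–B2, B2–B3, B3–B4, B4–B5, B5–B6, B6–B7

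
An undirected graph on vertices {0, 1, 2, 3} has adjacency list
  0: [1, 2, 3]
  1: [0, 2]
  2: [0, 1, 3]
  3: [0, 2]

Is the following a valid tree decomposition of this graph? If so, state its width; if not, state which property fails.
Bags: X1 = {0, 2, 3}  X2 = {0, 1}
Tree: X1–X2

No — edge (2,1) lies in no bag.

A tree decomposition must satisfy three properties: every vertex lies in some bag; for every edge, both endpoints lie together in some bag; and for every vertex, the bags containing it form a connected subtree. Here edge (2,1) lies in no bag, so the decomposition is invalid.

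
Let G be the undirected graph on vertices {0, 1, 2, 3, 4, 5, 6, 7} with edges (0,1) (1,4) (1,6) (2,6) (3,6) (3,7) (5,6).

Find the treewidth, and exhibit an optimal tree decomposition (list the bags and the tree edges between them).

Treewidth 1.
One such decomposition:
Bags: B1 = {3, 6}  B2 = {2, 6}  B3 = {1, 6}  B4 = {3, 7}  B5 = {5, 6}  B6 = {1, 4}  B7 = {0, 1}
Tree: B1–B2, B1–B3, B1–B4, B1–B5, B3–B6, B3–B7

Each bag holds 2 vertices, so the decomposition has width 1, which upper-bounds the treewidth. G has an edge, so its treewidth is at least 1. Hence tw(G) = 1 exactly.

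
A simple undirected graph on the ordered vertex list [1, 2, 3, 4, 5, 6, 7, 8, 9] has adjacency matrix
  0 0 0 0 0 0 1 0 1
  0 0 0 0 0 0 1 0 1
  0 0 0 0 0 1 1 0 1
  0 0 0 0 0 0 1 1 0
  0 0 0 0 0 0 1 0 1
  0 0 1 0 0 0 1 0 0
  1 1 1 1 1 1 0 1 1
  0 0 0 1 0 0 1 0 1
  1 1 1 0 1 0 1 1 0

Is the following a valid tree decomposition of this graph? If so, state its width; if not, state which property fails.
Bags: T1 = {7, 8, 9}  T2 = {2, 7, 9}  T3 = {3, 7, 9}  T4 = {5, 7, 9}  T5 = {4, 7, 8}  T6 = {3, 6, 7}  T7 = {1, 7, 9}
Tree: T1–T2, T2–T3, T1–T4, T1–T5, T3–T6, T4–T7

Checking the three conditions: (i) the bags cover all of {1, 2, 3, 4, 5, 6, 7, 8, 9}; (ii) for each edge, some bag contains both endpoints; (iii) the bags containing any fixed vertex form a subtree. All hold, so the decomposition is valid with width 3 − 1 = 2.

Yes; width 2.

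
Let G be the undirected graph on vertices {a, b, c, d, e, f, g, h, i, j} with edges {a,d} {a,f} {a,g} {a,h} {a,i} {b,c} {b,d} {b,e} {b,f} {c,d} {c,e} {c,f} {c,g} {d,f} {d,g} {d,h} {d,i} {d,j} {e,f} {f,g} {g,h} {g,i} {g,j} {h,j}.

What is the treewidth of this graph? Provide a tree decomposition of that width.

Treewidth 3.
Bags: B1 = {c, d, f, g}  B2 = {a, d, f, g}  B3 = {b, c, d, f}  B4 = {b, c, e, f}  B5 = {a, d, g, h}  B6 = {a, d, g, i}  B7 = {d, g, h, j}
Tree: B1–B2, B1–B3, B3–B4, B2–B5, B2–B6, B5–B7

The largest bag has 4 vertices, giving width 3; this decomposition certifies tw(G) ≤ 3. Conversely, {d, g, h, j} is a clique of size 4, and the vertices of any clique must share a bag in every tree decomposition; so some bag has ≥ 4 vertices and tw(G) ≥ 3. Therefore the treewidth is 3.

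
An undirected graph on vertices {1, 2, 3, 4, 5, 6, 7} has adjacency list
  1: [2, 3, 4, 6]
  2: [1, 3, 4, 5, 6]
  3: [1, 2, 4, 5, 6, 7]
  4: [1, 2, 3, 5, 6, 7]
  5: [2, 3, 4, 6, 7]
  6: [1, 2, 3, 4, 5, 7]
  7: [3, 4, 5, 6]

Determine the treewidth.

4

A width-4 tree decomposition is:
Bags: B1 = {2, 3, 4, 5, 6}  B2 = {1, 2, 3, 4, 6}  B3 = {3, 4, 5, 6, 7}
Tree: B1–B2, B1–B3
Every bag has size at most 5, so the width is 5 − 1 = 4 and tw(G) ≤ 4. For the lower bound, the 5 vertices {1, 2, 3, 4, 6} are pairwise adjacent, and any tree decomposition puts a clique entirely inside one bag — forcing width ≥ 4. Hence tw(G) = 4 exactly.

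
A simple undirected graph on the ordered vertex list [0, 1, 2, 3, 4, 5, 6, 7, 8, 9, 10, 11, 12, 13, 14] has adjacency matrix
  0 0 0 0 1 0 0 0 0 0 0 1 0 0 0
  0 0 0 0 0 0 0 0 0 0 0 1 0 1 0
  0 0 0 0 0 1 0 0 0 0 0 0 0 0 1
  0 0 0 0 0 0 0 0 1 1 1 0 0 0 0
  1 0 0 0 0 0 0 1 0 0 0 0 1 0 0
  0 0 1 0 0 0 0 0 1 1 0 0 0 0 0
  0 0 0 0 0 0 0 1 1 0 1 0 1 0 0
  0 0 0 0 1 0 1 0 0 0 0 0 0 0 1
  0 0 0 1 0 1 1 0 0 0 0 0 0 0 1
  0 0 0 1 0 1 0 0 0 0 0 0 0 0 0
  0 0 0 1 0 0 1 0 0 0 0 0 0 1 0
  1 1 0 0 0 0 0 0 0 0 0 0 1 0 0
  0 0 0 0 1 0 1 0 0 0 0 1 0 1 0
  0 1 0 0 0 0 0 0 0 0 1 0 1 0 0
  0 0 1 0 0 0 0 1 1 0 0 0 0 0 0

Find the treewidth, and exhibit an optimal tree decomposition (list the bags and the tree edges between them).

The largest bag has 4 vertices, giving width 3; this decomposition certifies tw(G) ≤ 3. For the lower bound: the 4 vertex sets {0,1,11}, {13}, {12}, {4,6,7,10} are disjoint, each induces a connected subgraph, and every pair is joined by at least one edge of G. Contracting each set to a single vertex therefore yields K_{4} as a minor, and since treewidth is minor-monotone, tw(G) ≥ tw(K_{4}) = 3. Combining the bounds, tw(G) = 3.

Treewidth 3.
One such decomposition:
Bags: B1 = {0, 1, 11, 13}  B2 = {0, 11, 12, 13}  B3 = {0, 4, 12, 13}  B4 = {4, 10, 12, 13}  B5 = {4, 6, 10, 12}  B6 = {4, 6, 7, 10}  B7 = {3, 6, 7, 10}  B8 = {3, 6, 7, 8}  B9 = {3, 7, 8, 14}  B10 = {3, 8, 9, 14}  B11 = {5, 8, 9, 14}  B12 = {2, 5, 9, 14}
Tree: B1–B2, B2–B3, B3–B4, B4–B5, B5–B6, B6–B7, B7–B8, B8–B9, B9–B10, B10–B11, B11–B12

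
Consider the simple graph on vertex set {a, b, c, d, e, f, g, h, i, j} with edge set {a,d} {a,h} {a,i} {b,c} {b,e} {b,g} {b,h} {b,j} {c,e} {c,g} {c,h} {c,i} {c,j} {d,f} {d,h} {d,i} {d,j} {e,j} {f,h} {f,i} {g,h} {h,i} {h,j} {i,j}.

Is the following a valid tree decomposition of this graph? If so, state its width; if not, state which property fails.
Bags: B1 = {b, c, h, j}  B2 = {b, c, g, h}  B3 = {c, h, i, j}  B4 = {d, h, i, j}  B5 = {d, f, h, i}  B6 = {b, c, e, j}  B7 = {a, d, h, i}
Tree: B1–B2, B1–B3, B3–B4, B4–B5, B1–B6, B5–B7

Every vertex of G appears in some bag (union = {a, b, c, d, e, f, g, h, i, j}); every edge is covered by a bag; and for each vertex v the set of bags containing v is connected in the bag tree. The decomposition is therefore valid. The largest bag has 4 vertices, so the width is 3.

Yes; width 3.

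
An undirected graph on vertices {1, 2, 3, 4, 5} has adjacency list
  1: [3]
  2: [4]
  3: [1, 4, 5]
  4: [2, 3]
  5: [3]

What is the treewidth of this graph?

1

A width-1 tree decomposition is:
Bags: B1 = {2, 4}  B2 = {3, 4}  B3 = {1, 3}  B4 = {3, 5}
Tree: B1–B2, B2–B3, B2–B4
Every bag has size at most 2, so the width is 2 − 1 = 1 and tw(G) ≤ 1. G has an edge, so its treewidth is at least 1. Hence tw(G) = 1 exactly.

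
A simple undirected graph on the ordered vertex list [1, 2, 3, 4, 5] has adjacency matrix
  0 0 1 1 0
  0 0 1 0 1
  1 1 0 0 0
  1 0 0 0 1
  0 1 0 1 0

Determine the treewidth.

2

A width-2 tree decomposition is:
Bags: B1 = {2, 4, 5}  B2 = {1, 2, 4}  B3 = {1, 2, 3}
Tree: B1–B2, B2–B3
Each bag holds 3 vertices, so the decomposition has width 2, which upper-bounds the treewidth. For the lower bound, G contains the cycle 2–5–4–1–3–2, so G is not a forest; only forests have treewidth ≤ 1, hence tw(G) ≥ 2. The upper and lower bounds meet at 2, so that is the treewidth.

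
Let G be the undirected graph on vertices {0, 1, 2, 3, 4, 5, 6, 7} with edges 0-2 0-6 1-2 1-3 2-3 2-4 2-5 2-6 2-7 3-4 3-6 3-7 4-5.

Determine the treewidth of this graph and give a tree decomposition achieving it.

Every bag has size at most 3, so the width is 3 − 1 = 2 and tw(G) ≤ 2. Conversely, {0, 2, 6} is a clique of size 3, and the vertices of any clique must share a bag in every tree decomposition; so some bag has ≥ 3 vertices and tw(G) ≥ 2. Therefore the treewidth is 2.

Treewidth 2.
One optimal decomposition is:
Bags: B1 = {2, 3, 4}  B2 = {2, 3, 6}  B3 = {1, 2, 3}  B4 = {0, 2, 6}  B5 = {2, 4, 5}  B6 = {2, 3, 7}
Tree: B1–B2, B1–B3, B2–B4, B1–B5, B1–B6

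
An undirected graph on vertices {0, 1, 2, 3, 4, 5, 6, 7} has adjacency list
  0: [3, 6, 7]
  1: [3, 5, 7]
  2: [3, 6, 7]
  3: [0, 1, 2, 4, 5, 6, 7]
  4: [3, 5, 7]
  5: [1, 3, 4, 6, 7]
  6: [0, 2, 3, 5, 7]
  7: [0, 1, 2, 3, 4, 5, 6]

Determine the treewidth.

A width-3 tree decomposition is:
Bags: B1 = {3, 5, 6, 7}  B2 = {0, 3, 6, 7}  B3 = {2, 3, 6, 7}  B4 = {3, 4, 5, 7}  B5 = {1, 3, 5, 7}
Tree: B1–B2, B2–B3, B1–B4, B4–B5
The largest bag has 4 vertices, giving width 3; this decomposition certifies tw(G) ≤ 3. For the lower bound, the 4 vertices {0, 3, 6, 7} are pairwise adjacent, and any tree decomposition puts a clique entirely inside one bag — forcing width ≥ 3. Hence tw(G) = 3 exactly.

3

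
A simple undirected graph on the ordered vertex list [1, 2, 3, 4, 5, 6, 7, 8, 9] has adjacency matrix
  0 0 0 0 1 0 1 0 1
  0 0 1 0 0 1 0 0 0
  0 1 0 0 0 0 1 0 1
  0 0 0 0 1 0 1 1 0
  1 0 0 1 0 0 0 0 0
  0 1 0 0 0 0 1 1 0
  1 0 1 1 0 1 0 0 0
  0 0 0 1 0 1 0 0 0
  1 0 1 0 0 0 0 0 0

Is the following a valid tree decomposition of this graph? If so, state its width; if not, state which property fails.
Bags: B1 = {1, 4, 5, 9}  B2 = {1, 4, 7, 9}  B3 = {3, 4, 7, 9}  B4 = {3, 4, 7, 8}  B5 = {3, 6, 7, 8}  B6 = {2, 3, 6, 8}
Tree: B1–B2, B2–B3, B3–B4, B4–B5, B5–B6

Checking the three conditions: (i) the bags cover all of {1, 2, 3, 4, 5, 6, 7, 8, 9}; (ii) for each edge, some bag contains both endpoints; (iii) the bags containing any fixed vertex form a subtree. All hold, so the decomposition is valid with width 4 − 1 = 3.

Yes; width 3.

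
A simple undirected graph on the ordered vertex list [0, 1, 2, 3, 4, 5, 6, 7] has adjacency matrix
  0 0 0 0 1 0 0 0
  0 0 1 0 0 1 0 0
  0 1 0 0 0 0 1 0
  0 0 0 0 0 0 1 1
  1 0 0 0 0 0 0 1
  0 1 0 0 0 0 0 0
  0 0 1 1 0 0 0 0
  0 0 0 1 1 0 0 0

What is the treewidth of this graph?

1

A width-1 tree decomposition is:
Bags: B1 = {0, 4}  B2 = {4, 7}  B3 = {3, 7}  B4 = {3, 6}  B5 = {2, 6}  B6 = {1, 2}  B7 = {1, 5}
Tree: B1–B2, B2–B3, B3–B4, B4–B5, B5–B6, B6–B7
The largest bag has 2 vertices, giving width 1; this decomposition certifies tw(G) ≤ 1. Any graph with an edge has treewidth ≥ 1, and G has the edge 0–4. Combining the bounds, tw(G) = 1.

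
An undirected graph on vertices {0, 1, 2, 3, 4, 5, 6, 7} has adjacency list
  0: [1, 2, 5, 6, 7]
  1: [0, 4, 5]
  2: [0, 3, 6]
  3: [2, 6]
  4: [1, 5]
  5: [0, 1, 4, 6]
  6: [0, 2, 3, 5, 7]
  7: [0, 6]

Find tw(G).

2

A width-2 tree decomposition is:
Bags: B1 = {0, 5, 6}  B2 = {0, 1, 5}  B3 = {1, 4, 5}  B4 = {0, 6, 7}  B5 = {0, 2, 6}  B6 = {2, 3, 6}
Tree: B1–B2, B2–B3, B1–B4, B4–B5, B5–B6
Each bag holds 3 vertices, so the decomposition has width 2, which upper-bounds the treewidth. Conversely, {0, 1, 5} is a clique of size 3, and the vertices of any clique must share a bag in every tree decomposition; so some bag has ≥ 3 vertices and tw(G) ≥ 2. Therefore the treewidth is 2.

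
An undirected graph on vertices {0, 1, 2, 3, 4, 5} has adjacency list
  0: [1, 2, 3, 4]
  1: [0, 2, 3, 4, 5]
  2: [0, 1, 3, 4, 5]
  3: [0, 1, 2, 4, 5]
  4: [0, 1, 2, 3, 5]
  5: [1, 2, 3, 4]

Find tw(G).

4

A width-4 tree decomposition is:
Bags: B1 = {0, 1, 2, 3, 4}  B2 = {1, 2, 3, 4, 5}
Tree: B1–B2
Each bag holds 5 vertices, so the decomposition has width 4, which upper-bounds the treewidth. Conversely, {0, 1, 2, 3, 4} is a clique of size 5, and the vertices of any clique must share a bag in every tree decomposition; so some bag has ≥ 5 vertices and tw(G) ≥ 4. Therefore the treewidth is 4.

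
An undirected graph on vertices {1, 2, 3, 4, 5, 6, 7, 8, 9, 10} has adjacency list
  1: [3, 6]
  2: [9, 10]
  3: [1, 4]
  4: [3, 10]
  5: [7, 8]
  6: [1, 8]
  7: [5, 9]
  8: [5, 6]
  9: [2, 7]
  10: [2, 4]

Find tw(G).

2

A width-2 tree decomposition is:
Bags: B1 = {1, 3, 6}  B2 = {3, 4, 6}  B3 = {4, 6, 10}  B4 = {2, 6, 10}  B5 = {2, 6, 9}  B6 = {6, 7, 9}  B7 = {5, 6, 7}  B8 = {5, 6, 8}
Tree: B1–B2, B2–B3, B3–B4, B4–B5, B5–B6, B6–B7, B7–B8
The largest bag has 3 vertices, giving width 2; this decomposition certifies tw(G) ≤ 2. For the lower bound, G contains the cycle 6–1–3–4–10–2–9–7–5–8–6, so G is not a forest; only forests have treewidth ≤ 1, hence tw(G) ≥ 2. Hence tw(G) = 2 exactly.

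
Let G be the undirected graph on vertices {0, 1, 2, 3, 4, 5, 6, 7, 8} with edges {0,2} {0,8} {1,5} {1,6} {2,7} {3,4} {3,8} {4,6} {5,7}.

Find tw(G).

2

A width-2 tree decomposition is:
Bags: B1 = {1, 4, 6}  B2 = {1, 3, 4}  B3 = {1, 3, 8}  B4 = {0, 1, 8}  B5 = {0, 1, 2}  B6 = {1, 2, 7}  B7 = {1, 5, 7}
Tree: B1–B2, B2–B3, B3–B4, B4–B5, B5–B6, B6–B7
Every bag has size at most 3, so the width is 3 − 1 = 2 and tw(G) ≤ 2. The edges 1–6–4–3–8–0–2–7–5–1 form a cycle, so G is not a tree and its treewidth is at least 2. The upper and lower bounds meet at 2, so that is the treewidth.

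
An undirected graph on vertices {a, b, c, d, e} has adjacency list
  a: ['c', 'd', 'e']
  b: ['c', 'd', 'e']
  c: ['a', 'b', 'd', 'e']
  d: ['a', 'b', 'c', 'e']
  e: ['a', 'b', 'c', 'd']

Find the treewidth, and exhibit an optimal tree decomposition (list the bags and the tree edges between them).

Treewidth 3.
Bags: B1 = {b, c, d, e}  B2 = {a, c, d, e}
Tree: B1–B2

Every bag has size at most 4, so the width is 4 − 1 = 3 and tw(G) ≤ 3. Conversely, {a, c, d, e} is a clique of size 4, and the vertices of any clique must share a bag in every tree decomposition; so some bag has ≥ 4 vertices and tw(G) ≥ 3. Combining the bounds, tw(G) = 3.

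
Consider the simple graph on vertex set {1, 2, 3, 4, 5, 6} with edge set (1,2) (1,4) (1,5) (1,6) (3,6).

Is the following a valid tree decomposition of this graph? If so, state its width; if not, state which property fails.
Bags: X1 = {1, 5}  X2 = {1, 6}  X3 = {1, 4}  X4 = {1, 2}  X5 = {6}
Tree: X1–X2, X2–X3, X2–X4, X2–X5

A tree decomposition must satisfy three properties: every vertex lies in some bag; for every edge, both endpoints lie together in some bag; and for every vertex, the bags containing it form a connected subtree. Here vertex 3 appears in no bag, so the decomposition is invalid.

No — vertex 3 appears in no bag.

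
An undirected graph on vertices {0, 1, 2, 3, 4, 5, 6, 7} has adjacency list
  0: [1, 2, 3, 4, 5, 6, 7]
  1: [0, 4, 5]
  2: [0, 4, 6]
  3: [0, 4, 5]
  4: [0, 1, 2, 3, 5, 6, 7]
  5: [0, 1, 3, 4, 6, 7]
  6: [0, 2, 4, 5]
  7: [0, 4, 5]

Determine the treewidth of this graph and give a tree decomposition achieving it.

Treewidth 3.
One such decomposition:
Bags: B1 = {0, 4, 5, 7}  B2 = {0, 4, 5, 6}  B3 = {0, 1, 4, 5}  B4 = {0, 3, 4, 5}  B5 = {0, 2, 4, 6}
Tree: B1–B2, B1–B3, B3–B4, B2–B5

Each bag holds 4 vertices, so the decomposition has width 3, which upper-bounds the treewidth. On the other hand G contains the 4-clique {0, 2, 4, 6}. A clique must lie in a single bag of any decomposition, so no decomposition can have width below 3. Combining the bounds, tw(G) = 3.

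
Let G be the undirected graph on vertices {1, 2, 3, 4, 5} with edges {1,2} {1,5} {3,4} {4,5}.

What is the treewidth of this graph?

1

A width-1 tree decomposition is:
Bags: B1 = {3, 4}  B2 = {4, 5}  B3 = {1, 5}  B4 = {1, 2}
Tree: B1–B2, B2–B3, B3–B4
Each bag holds 2 vertices, so the decomposition has width 1, which upper-bounds the treewidth. Since G has at least one edge (e.g. 3–4), it is not an edgeless graph, so tw(G) ≥ 1. The upper and lower bounds meet at 1, so that is the treewidth.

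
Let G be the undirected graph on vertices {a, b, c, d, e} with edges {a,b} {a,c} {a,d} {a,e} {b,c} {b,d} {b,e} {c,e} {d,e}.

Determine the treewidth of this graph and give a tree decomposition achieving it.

Treewidth 3.
One such decomposition:
Bags: B1 = {a, b, d, e}  B2 = {a, b, c, e}
Tree: B1–B2

Every bag has size at most 4, so the width is 4 − 1 = 3 and tw(G) ≤ 3. On the other hand G contains the 4-clique {a, b, d, e}. A clique must lie in a single bag of any decomposition, so no decomposition can have width below 3. Combining the bounds, tw(G) = 3.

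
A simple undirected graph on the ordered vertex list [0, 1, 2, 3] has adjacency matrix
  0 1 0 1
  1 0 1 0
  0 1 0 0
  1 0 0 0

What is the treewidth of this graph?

A width-1 tree decomposition is:
Bags: B1 = {0, 3}  B2 = {0, 1}  B3 = {1, 2}
Tree: B1–B2, B2–B3
Every bag has size at most 2, so the width is 2 − 1 = 1 and tw(G) ≤ 1. G has an edge, so its treewidth is at least 1. The upper and lower bounds meet at 1, so that is the treewidth.

1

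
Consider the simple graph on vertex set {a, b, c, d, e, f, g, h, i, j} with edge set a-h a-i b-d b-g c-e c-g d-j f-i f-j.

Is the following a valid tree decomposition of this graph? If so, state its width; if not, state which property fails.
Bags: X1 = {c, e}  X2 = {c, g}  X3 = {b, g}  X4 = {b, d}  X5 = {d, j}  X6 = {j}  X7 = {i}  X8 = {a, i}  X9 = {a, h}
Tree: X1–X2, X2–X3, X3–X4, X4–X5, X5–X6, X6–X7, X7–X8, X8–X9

A tree decomposition must satisfy three properties: every vertex lies in some bag; for every edge, both endpoints lie together in some bag; and for every vertex, the bags containing it form a connected subtree. Here vertex f appears in no bag, so the decomposition is invalid.

No — vertex f appears in no bag.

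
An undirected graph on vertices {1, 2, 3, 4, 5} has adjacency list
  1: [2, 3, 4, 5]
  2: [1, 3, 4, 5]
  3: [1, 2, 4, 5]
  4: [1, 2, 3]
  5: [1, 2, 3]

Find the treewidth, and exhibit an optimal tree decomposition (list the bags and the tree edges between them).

Each bag holds 4 vertices, so the decomposition has width 3, which upper-bounds the treewidth. For the lower bound, the 4 vertices {1, 2, 3, 4} are pairwise adjacent, and any tree decomposition puts a clique entirely inside one bag — forcing width ≥ 3. Combining the bounds, tw(G) = 3.

Treewidth 3.
One optimal decomposition is:
Bags: B1 = {1, 2, 3, 5}  B2 = {1, 2, 3, 4}
Tree: B1–B2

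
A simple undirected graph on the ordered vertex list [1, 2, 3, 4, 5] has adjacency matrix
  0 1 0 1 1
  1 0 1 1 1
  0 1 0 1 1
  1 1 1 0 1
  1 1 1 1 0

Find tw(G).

A width-3 tree decomposition is:
Bags: B1 = {1, 2, 4, 5}  B2 = {2, 3, 4, 5}
Tree: B1–B2
The largest bag has 4 vertices, giving width 3; this decomposition certifies tw(G) ≤ 3. On the other hand G contains the 4-clique {1, 2, 4, 5}. A clique must lie in a single bag of any decomposition, so no decomposition can have width below 3. The upper and lower bounds meet at 3, so that is the treewidth.

3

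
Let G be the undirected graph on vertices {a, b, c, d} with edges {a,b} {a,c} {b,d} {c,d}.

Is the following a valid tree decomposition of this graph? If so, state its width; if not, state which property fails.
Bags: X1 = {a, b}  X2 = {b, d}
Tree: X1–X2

No — vertex c appears in no bag.

A tree decomposition must satisfy three properties: every vertex lies in some bag; for every edge, both endpoints lie together in some bag; and for every vertex, the bags containing it form a connected subtree. Here vertex c appears in no bag, so the decomposition is invalid.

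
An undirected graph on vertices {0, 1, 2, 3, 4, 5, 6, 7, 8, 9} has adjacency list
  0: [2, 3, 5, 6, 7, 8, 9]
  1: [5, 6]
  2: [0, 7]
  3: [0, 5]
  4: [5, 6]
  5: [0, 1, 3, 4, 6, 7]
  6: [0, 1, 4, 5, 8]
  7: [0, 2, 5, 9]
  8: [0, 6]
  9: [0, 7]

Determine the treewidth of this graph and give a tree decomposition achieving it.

Each bag holds 3 vertices, so the decomposition has width 2, which upper-bounds the treewidth. Conversely, {0, 6, 8} is a clique of size 3, and the vertices of any clique must share a bag in every tree decomposition; so some bag has ≥ 3 vertices and tw(G) ≥ 2. Therefore the treewidth is 2.

Treewidth 2.
Bags: B1 = {0, 5, 6}  B2 = {4, 5, 6}  B3 = {0, 5, 7}  B4 = {0, 6, 8}  B5 = {1, 5, 6}  B6 = {0, 3, 5}  B7 = {0, 2, 7}  B8 = {0, 7, 9}
Tree: B1–B2, B1–B3, B1–B4, B1–B5, B3–B6, B3–B7, B3–B8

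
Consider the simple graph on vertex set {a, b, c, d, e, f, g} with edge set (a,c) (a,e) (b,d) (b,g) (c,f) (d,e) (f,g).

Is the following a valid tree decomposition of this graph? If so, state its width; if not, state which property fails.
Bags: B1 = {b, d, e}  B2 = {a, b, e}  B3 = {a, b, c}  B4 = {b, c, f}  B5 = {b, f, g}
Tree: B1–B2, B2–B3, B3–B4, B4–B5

Every vertex of G appears in some bag (union = {a, b, c, d, e, f, g}); every edge is covered by a bag; and for each vertex v the set of bags containing v is connected in the bag tree. The decomposition is therefore valid. The largest bag has 3 vertices, so the width is 2.

Yes; width 2.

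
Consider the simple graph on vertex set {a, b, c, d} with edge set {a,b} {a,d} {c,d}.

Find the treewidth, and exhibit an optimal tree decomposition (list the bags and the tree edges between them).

Treewidth 1.
One such decomposition:
Bags: B1 = {c, d}  B2 = {a, d}  B3 = {a, b}
Tree: B1–B2, B2–B3

The largest bag has 2 vertices, giving width 1; this decomposition certifies tw(G) ≤ 1. G has an edge, so its treewidth is at least 1. Therefore the treewidth is 1.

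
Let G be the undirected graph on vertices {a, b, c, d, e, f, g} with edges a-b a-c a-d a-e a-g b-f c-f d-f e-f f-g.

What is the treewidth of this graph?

A width-2 tree decomposition is:
Bags: B1 = {a, b, f}  B2 = {a, f, g}  B3 = {a, d, f}  B4 = {a, c, f}  B5 = {a, e, f}
Tree: B1–B2, B2–B3, B3–B4, B4–B5
Every bag has size at most 3, so the width is 3 − 1 = 2 and tw(G) ≤ 2. The edges a–b–f–g–a form a cycle, so G is not a tree and its treewidth is at least 2. Therefore the treewidth is 2.

2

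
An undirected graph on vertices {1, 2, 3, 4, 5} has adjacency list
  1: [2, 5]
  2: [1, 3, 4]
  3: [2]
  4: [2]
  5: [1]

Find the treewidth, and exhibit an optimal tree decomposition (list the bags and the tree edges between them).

Treewidth 1.
One such decomposition:
Bags: B1 = {1, 2}  B2 = {1, 5}  B3 = {2, 3}  B4 = {2, 4}
Tree: B1–B2, B1–B3, B3–B4

The largest bag has 2 vertices, giving width 1; this decomposition certifies tw(G) ≤ 1. G has an edge, so its treewidth is at least 1. The upper and lower bounds meet at 1, so that is the treewidth.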